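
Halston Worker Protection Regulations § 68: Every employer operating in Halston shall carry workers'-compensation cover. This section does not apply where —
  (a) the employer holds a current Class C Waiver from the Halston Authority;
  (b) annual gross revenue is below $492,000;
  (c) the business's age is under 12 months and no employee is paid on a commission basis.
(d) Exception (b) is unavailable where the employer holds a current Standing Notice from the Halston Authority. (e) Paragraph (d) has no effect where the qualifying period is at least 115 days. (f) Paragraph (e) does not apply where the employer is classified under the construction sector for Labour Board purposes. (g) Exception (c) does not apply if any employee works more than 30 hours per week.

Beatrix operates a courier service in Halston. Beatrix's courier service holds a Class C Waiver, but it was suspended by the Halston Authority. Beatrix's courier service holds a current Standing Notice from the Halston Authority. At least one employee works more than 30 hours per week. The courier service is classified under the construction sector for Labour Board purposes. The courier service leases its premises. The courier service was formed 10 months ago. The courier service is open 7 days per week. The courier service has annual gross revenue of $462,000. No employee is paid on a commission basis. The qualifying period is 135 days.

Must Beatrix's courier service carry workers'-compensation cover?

Yes — Beatrix's courier service must carry workers'-compensation cover.

Exception (a) does not apply: no current Class C Waiver is held.
Exception (b)'s conditions are all satisfied: annual gross revenue is $462,000, below the $492,000 limit. But applying paragraphs (d)–(f): (d) operates against (b): a current Standing Notice is held. (e) would limit (d) — the qualifying period is 135 days, meeting the 115 days threshold — but (f) sets (e) aside: (f) is engaged — the courier service is classified under the construction sector. So (b) is unavailable.
Exception (c)'s conditions are all satisfied: the business's age is 10 months, under the 12 months limit; no employee is paid on commission. But applying paragraph (g): (g) is engaged — at least one employee exceeds 30 hours/week. (c) is therefore removed.
No exception is made out. Beatrix's courier service falls within the general rule.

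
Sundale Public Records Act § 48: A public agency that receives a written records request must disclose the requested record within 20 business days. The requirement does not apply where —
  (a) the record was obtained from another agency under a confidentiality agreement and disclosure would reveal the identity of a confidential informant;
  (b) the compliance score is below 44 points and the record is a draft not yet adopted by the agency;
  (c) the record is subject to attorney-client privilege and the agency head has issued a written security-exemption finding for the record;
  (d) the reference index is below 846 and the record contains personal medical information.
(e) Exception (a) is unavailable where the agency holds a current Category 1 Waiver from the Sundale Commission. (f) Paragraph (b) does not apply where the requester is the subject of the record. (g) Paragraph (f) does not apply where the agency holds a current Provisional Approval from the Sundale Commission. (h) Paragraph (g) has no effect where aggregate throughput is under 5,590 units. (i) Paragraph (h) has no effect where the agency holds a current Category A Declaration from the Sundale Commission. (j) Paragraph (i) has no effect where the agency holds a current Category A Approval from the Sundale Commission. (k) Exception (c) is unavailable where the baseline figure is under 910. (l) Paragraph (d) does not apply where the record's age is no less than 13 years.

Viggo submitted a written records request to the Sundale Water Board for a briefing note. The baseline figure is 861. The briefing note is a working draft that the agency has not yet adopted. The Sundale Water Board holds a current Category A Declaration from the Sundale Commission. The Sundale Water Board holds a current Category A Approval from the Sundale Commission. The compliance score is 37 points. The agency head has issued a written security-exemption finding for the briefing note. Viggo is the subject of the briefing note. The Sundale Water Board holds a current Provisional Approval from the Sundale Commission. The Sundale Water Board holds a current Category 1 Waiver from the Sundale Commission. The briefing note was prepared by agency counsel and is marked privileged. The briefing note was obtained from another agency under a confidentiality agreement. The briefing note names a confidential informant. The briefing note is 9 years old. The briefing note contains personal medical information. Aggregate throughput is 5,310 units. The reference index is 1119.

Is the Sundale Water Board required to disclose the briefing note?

All of (a)'s requirements are met (the briefing note was obtained under a confidentiality agreement; the briefing note names a confidential informant). However, paragraph (e) must be considered: (e) operates against (a): a current Category 1 Waiver is held. (a) is therefore removed.
All of (b)'s requirements are met (the compliance score is 37 points, below the 44 points limit; the briefing note is an unadopted draft). However, paragraphs (f)–(j) must be considered: (f) operates against (b): Viggo is the subject of the briefing note. (g) would limit (f) — a current Provisional Approval is held — but (h) sets (g) aside: (h) applies — aggregate throughput is 5,310 units, under the 5,590 units limit. (i) would limit (h) — a current Category A Declaration is held — but (j) sets (i) aside: (j) applies — a current Category A Approval is held. So (b) is unavailable.
Exception (c): the briefing note is privileged; a written security-exemption finding has been issued — every condition holds. However, paragraph (k) must be considered: (k) operates — the baseline figure is 861, under the 910 limit. Exception (c) does not apply.
Exception (d) does not apply: the reference index is 1,119, not below 846.
No exception is made out. the Sundale Water Board falls within the general rule.

Yes — the Sundale Water Board must disclose the briefing note.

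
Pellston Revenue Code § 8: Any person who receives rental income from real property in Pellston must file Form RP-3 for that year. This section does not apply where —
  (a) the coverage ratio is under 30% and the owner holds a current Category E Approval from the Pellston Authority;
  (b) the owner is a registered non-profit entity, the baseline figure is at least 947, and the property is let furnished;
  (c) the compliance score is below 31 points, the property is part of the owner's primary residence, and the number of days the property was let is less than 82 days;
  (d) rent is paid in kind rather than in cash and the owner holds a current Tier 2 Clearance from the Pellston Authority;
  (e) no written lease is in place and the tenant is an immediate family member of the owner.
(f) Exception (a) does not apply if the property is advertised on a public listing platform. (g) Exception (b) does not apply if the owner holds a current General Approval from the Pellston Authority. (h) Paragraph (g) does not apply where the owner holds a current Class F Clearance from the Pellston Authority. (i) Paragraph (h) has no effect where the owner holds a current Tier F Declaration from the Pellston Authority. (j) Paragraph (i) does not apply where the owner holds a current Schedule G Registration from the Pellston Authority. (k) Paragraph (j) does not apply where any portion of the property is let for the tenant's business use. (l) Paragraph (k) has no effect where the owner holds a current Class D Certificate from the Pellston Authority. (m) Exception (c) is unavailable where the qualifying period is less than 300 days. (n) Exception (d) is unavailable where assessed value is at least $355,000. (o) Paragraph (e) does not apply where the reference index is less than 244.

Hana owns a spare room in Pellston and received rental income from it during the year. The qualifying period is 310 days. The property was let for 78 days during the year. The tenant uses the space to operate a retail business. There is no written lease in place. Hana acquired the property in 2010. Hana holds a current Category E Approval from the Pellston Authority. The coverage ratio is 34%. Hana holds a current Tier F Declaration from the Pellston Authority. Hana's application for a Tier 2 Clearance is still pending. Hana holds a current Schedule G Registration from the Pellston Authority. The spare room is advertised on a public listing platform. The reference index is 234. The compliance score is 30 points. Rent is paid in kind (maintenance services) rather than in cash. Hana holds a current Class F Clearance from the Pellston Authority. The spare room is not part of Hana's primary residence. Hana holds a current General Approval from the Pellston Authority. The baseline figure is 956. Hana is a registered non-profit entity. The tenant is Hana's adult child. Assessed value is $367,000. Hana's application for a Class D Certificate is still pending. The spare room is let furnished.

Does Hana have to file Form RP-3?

Exception (a) fails — the coverage ratio is 34%, not under 30%.
Exception (b): Hana is a registered non-profit; the baseline figure is 956, meeting the 947 threshold; the property is let furnished — every condition holds. Turning to paragraphs (g)–(l): (g) is triggered — a current General Approval is held. (h) is triggered (a current Class F Clearance is held), but yields to (i): (i) is engaged — a current Tier F Declaration is held. (j) operates (a current Schedule G Registration is held), but yields to (k): (k) operates against (j): the space is let for business use. (l) does not operate here (there is no Class D Certificate in force), so (k) stands. Exception (b) does not apply.
Exception (c) requires that the property is part of the owner's primary residence; but the spare room is not part of the primary residence, so (c) is unavailable.
Exception (d) fails — the Tier 2 Clearance is not current.
Exception (e)'s conditions are all satisfied: there is no written lease; the tenant is an immediate family member. However, paragraph (o) must be considered: (o) applies — the reference index is 234, less than the 244 limit. (e) is therefore removed.
No exception displaces § 8.

Yes — Hana must file Form RP-3.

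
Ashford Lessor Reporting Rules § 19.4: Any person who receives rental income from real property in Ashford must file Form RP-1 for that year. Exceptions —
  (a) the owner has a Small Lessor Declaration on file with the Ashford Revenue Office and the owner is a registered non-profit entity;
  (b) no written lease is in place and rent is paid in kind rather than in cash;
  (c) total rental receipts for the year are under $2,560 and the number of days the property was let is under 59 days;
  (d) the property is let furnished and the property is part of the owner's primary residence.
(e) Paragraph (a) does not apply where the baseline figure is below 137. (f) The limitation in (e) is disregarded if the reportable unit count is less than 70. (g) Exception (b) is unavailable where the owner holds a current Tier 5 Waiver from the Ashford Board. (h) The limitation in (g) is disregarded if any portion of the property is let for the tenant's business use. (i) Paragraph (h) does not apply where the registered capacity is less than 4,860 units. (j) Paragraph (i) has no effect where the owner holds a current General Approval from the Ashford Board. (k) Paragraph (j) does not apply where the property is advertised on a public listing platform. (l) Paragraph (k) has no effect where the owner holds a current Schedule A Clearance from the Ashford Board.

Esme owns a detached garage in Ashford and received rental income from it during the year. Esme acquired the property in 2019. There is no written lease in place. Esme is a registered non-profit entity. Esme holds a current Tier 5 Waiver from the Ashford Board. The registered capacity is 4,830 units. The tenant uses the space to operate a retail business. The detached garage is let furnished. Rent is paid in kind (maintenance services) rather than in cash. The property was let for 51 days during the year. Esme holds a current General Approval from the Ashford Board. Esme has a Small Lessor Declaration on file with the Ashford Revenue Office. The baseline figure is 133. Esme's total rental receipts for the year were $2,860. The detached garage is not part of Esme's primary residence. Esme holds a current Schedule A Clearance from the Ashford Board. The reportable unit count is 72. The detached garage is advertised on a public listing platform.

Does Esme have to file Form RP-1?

No — exception (b) applies; Esme is not required to file Form RP-1.

Exception (a): a Small Lessor Declaration is on file; Esme is a registered non-profit — every condition holds. Turning to paragraphs (e)–(f): (e) operates against (a): the baseline figure is 133, below the 137 limit. (f) is not engaged (the reportable unit count is 72, not less than 70), so (e) stands. Exception (a) does not apply.
All of (b)'s requirements are met (there is no written lease; rent is paid in kind). Applying paragraphs (g)–(l): (g) would limit (b) — a current Tier 5 Waiver is held — but (h) sets (g) aside: (h) applies — the space is let for business use. (i) is engaged (the registered capacity is 4,830 units, less than the 4,860 units limit), but is set aside by (j): (j) applies — a current General Approval is held. (k) operates (the property is publicly advertised), but is set aside by (l): (l) operates against (k): a current Schedule A Clearance is held. So (b) applies.
Exception (c) requires that total rental receipts for the year are under $2,560; but total rental receipts for the year are $2,860, not under $2,560, so (c) is unavailable.
Exception (d) does not apply: the detached garage is not part of the primary residence.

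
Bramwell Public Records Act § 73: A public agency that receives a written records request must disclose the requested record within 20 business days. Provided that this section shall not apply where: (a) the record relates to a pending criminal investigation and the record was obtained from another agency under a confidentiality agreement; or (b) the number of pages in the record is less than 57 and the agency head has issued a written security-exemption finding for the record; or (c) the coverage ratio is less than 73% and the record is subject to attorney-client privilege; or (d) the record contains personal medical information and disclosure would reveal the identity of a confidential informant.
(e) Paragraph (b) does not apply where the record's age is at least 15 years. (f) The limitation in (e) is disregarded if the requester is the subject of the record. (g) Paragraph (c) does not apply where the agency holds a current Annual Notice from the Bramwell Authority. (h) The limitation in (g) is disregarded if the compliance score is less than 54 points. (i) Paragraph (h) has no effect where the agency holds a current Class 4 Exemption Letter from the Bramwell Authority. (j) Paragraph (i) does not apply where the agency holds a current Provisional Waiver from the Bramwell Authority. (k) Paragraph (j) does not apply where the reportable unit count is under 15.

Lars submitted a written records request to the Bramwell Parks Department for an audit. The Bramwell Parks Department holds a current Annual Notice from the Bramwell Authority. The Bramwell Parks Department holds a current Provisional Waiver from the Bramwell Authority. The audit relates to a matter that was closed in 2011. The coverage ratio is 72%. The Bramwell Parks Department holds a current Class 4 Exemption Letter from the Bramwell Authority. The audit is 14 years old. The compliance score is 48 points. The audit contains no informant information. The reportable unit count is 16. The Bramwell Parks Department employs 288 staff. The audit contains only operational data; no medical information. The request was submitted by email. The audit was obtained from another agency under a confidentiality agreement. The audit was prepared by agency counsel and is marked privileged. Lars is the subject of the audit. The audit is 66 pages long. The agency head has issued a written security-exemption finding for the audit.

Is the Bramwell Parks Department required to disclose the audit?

No — exception (c) applies; the Bramwell Parks Department is not required to disclose the audit.

Exception (a) fails — the audit relates to a closed matter.
Exception (b) requires that the number of pages in the record is less than 57; but the number of pages in the record is 66, not less than 57, so (b) is unavailable.
Exception (c)'s conditions are all satisfied: the coverage ratio is 72%, less than the 73% limit; the audit is privileged. Considering the limiting provisions: (g) would limit (c) — a current Annual Notice is held — but (h) sets (g) aside: (h) applies — the compliance score is 48 points, less than the 54 points limit. (i) is engaged (a current Class 4 Exemption Letter is held), but yields to (j): (j) is engaged — a current Provisional Waiver is held. (k), which would lift (j), is inapplicable — the reportable unit count is 16, not under 15. Exception (c) stands.
Exception (d) fails — the audit contains only operational data.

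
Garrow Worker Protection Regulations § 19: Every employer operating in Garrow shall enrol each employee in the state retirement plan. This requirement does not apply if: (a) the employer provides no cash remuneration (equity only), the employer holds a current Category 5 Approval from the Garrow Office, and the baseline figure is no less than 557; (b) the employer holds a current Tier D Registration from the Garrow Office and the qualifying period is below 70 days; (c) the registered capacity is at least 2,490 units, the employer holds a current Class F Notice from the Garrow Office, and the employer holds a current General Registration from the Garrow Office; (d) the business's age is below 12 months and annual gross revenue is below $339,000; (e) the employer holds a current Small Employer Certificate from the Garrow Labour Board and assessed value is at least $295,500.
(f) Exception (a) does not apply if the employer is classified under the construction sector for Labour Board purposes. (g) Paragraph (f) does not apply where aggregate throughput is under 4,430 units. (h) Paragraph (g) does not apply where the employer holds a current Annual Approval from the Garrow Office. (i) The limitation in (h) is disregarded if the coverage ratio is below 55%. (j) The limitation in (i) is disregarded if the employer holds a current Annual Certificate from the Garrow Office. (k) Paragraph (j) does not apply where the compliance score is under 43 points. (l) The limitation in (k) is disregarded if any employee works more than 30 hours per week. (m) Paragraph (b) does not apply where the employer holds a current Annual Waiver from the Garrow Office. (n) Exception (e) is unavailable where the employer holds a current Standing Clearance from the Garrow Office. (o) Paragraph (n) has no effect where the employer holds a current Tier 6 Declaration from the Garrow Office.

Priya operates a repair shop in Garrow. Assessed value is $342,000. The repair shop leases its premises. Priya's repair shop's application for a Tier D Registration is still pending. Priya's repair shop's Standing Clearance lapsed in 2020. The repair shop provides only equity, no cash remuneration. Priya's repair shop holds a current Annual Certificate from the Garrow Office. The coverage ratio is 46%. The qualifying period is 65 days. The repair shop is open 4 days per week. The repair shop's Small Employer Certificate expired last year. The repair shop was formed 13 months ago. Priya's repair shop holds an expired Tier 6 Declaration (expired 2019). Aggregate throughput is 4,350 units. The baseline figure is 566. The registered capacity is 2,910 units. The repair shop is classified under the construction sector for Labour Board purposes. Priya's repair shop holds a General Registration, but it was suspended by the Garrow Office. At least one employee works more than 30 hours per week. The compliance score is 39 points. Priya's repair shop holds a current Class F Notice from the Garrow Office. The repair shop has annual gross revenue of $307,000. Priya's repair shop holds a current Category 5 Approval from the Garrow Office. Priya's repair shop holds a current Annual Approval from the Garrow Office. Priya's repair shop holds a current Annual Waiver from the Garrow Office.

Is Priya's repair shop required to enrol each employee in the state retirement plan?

Exception (a) is satisfied on its face — remuneration is equity-only; a current Category 5 Approval is held; the baseline figure is 566, meeting the 557 threshold. However, paragraphs (f)–(l) must be considered: (f) operates against (a): the repair shop is classified under the construction sector. (g) is triggered (aggregate throughput is 4,350 units, under the 4,430 units limit), but is overridden by (h): (h) operates against (g): a current Annual Approval is held. (i) would limit (h) — the coverage ratio is 46%, below the 55% limit — but (j) sets (i) aside: (j) operates against (i): a current Annual Certificate is held. (k) would limit (j) — the compliance score is 39 points, under the 43 points limit — but (l) sets (k) aside: (l) operates against (k): at least one employee exceeds 30 hours/week. So (a) is unavailable.
Exception (b) does not apply: no current Tier D Registration is held.
Exception (c) fails — no current General Registration is held.
Exception (d) fails — the business's age is 13 months, not below 12 months.
Exception (e) does not apply: the Small Employer Certificate has expired.
No exception applies. The general rule governs.

Yes — Priya's repair shop must enrol each employee in the state retirement plan.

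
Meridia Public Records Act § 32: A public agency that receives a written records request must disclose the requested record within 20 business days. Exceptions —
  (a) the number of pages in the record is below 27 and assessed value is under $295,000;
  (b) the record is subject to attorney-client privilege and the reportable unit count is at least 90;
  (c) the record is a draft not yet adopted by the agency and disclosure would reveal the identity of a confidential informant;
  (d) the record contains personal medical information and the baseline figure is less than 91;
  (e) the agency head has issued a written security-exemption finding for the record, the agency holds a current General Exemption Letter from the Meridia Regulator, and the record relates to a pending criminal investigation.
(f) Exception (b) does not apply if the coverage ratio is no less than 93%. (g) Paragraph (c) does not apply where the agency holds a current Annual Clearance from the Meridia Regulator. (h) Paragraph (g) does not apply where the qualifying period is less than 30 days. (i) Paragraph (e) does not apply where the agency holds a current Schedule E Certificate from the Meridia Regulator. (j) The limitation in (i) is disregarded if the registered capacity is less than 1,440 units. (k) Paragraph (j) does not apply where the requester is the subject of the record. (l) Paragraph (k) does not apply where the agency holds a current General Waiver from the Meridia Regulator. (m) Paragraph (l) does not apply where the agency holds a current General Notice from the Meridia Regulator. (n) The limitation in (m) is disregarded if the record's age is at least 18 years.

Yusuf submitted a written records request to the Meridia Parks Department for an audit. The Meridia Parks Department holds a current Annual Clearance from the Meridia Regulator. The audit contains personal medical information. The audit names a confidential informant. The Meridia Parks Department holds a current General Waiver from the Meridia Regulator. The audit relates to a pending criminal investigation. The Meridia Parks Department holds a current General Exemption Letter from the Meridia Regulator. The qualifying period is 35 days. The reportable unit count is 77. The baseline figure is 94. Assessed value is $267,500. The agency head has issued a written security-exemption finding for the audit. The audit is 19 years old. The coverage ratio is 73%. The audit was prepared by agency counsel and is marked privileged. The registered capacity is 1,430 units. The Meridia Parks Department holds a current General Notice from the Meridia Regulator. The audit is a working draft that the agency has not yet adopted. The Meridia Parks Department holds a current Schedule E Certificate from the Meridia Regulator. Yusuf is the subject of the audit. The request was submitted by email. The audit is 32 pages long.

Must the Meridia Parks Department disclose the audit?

Exception (a) fails — the number of pages in the record is 32, not below 27.
Exception (b) fails — the reportable unit count is 77, short of 90.
Exception (c) is satisfied on its face — the audit is an unadopted draft; the audit names a confidential informant. But applying paragraphs (g)–(h): (g) operates against (c): a current Annual Clearance is held. (h), which would lift (g), is inapplicable — the qualifying period is 35 days, not less than 30 days. Exception (c) does not apply.
Exception (d) fails — the baseline figure is 94, not less than 91.
All of (e)'s requirements are met (a written security-exemption finding has been issued; a current General Exemption Letter is held; the audit relates to a pending investigation). Applying paragraphs (i)–(n): (i) would limit (e) — a current Schedule E Certificate is held — but (j) sets (i) aside: (j) applies — the registered capacity is 1,430 units, less than the 1,440 units limit. (k) is engaged (Yusuf is the subject of the audit), but yields to (l): (l) operates — a current General Waiver is held. (m) applies (a current General Notice is held), but is set aside by (n): (n) is triggered — the record's age is 19 years, meeting the 18 years threshold. So (e) applies.

No — exception (e) applies; the Meridia Parks Department is not required to disclose the audit.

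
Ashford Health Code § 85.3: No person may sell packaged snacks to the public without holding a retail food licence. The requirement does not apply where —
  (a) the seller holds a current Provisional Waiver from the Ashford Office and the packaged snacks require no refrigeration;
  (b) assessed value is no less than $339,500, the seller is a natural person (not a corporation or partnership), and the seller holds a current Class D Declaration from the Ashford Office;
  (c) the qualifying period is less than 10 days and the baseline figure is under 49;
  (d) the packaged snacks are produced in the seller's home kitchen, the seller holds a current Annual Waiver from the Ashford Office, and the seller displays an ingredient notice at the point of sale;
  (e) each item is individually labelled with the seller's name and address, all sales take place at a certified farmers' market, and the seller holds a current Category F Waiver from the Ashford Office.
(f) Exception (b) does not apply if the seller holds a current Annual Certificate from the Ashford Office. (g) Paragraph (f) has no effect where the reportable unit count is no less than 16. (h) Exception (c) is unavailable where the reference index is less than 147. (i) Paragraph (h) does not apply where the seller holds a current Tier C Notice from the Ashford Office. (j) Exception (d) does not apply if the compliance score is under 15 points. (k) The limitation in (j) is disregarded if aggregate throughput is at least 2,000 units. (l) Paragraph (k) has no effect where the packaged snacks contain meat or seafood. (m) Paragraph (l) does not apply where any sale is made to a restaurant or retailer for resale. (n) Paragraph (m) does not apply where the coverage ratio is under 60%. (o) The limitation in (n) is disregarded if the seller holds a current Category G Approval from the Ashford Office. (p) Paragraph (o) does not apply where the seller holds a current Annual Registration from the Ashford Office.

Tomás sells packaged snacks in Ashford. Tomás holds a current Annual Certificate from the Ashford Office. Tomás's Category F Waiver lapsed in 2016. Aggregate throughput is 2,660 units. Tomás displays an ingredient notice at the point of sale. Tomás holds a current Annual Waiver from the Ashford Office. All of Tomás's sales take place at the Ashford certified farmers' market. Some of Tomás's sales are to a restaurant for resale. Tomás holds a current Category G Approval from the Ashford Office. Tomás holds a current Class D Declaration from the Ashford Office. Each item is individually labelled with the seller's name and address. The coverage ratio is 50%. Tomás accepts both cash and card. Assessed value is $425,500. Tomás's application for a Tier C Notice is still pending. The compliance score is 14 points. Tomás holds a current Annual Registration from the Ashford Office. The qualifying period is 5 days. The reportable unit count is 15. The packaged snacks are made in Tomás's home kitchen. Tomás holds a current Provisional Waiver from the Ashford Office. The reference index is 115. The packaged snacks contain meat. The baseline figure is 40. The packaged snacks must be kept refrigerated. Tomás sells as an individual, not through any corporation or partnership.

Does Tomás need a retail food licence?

Yes — Tomás must hold a retail food licence.

Exception (a) requires that the packaged snacks require no refrigeration; but the packaged snacks require refrigeration, so (a) is unavailable.
Exception (b): assessed value is $425,500, meeting the $339,500 threshold; the seller is a natural person; a current Class D Declaration is held — every condition holds. But applying paragraphs (f)–(g): (f) operates — a current Annual Certificate is held. (g), which would lift (f), is not triggered — the reportable unit count is 15, short of 16. So (b) is unavailable.
Exception (c)'s conditions are all satisfied: the qualifying period is 5 days, less than the 10 days limit; the baseline figure is 40, under the 49 limit. But: (h) operates — the reference index is 115, less than the 147 limit. (i) is inapplicable (no current Tier C Notice is held), so (h) stands. Exception (c) does not apply.
Exception (d)'s conditions are all satisfied: the packaged snacks are home-kitchen produced; a current Annual Waiver is held; an ingredient notice is displayed. Turning to paragraphs (j)–(p): (j) operates against (d): the compliance score is 14 points, under the 15 points limit. (k) applies (aggregate throughput is 2,660 units, meeting the 2,000 units threshold), but is overridden by (l): (l) operates against (k): the packaged snacks contain meat. (m) would limit (l) — some sales are to a restaurant for resale — but (n) sets (m) aside: (n) operates against (m): the coverage ratio is 50%, under the 60% limit. (o) would limit (n) — a current Category G Approval is held — but (p) sets (o) aside: (p) operates — a current Annual Registration is held. (d) is therefore removed.
Exception (e) does not apply: the Category F Waiver is not current.
None of the exceptions is available; § 85.3 applies in full.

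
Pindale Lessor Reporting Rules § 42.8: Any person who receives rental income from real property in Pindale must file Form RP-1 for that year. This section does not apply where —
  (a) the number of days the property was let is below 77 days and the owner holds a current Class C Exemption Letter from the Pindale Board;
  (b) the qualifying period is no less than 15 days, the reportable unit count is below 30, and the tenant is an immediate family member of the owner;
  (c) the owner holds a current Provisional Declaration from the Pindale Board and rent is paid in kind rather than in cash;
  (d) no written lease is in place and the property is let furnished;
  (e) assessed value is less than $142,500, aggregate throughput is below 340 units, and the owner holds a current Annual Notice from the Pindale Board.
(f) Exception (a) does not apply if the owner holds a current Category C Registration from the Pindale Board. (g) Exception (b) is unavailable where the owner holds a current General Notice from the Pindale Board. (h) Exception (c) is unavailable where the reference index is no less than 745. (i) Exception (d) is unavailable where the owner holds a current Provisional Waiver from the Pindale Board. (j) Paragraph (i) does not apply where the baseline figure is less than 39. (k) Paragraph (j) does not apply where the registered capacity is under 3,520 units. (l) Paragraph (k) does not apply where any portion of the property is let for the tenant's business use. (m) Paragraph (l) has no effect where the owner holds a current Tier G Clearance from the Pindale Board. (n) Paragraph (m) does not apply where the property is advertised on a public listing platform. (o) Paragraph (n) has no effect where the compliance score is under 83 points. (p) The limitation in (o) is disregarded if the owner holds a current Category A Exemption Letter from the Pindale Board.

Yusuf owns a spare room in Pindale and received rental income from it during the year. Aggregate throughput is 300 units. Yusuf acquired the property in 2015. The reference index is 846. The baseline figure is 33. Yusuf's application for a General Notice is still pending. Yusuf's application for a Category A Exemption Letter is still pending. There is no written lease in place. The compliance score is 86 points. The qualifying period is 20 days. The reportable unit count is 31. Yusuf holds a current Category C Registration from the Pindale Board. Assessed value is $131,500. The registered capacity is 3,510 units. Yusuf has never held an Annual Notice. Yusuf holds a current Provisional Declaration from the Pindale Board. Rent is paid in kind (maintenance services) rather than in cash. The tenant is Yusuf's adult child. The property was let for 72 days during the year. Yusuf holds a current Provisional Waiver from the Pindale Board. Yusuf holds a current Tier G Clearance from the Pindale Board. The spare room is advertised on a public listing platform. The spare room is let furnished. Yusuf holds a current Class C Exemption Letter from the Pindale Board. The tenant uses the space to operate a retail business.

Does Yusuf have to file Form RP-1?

All of (a)'s requirements are met (the number of days the property was let is 72 days, below the 77 days limit; a current Class C Exemption Letter is held). But: (f) operates against (a): a current Category C Registration is held. Exception (a) does not apply.
Exception (b) does not apply: the reportable unit count is 31, not below 30.
Exception (c)'s conditions are all satisfied: a current Provisional Declaration is held; rent is paid in kind. Turning to paragraph (h): (h) operates against (c): the reference index is 846, meeting the 745 threshold. (c) is therefore removed.
Exception (d)'s conditions are all satisfied: there is no written lease; the property is let furnished. Considering the limiting provisions: (i) would limit (d) — a current Provisional Waiver is held — but (j) sets (i) aside: (j) operates against (i): the baseline figure is 33, less than the 39 limit. (k) would limit (j) — the registered capacity is 3,510 units, under the 3,520 units limit — but (l) sets (k) aside: (l) operates — the space is let for business use. (m) is triggered (a current Tier G Clearance is held), but is set aside by (n): (n) operates against (m): the property is publicly advertised. (o), which would lift (n), is inapplicable — the compliance score is 86 points, not under 83 points. Exception (d) stands.
Exception (e) fails — there is no Annual Notice in force.

No — exception (d) applies; Yusuf is not required to file Form RP-1.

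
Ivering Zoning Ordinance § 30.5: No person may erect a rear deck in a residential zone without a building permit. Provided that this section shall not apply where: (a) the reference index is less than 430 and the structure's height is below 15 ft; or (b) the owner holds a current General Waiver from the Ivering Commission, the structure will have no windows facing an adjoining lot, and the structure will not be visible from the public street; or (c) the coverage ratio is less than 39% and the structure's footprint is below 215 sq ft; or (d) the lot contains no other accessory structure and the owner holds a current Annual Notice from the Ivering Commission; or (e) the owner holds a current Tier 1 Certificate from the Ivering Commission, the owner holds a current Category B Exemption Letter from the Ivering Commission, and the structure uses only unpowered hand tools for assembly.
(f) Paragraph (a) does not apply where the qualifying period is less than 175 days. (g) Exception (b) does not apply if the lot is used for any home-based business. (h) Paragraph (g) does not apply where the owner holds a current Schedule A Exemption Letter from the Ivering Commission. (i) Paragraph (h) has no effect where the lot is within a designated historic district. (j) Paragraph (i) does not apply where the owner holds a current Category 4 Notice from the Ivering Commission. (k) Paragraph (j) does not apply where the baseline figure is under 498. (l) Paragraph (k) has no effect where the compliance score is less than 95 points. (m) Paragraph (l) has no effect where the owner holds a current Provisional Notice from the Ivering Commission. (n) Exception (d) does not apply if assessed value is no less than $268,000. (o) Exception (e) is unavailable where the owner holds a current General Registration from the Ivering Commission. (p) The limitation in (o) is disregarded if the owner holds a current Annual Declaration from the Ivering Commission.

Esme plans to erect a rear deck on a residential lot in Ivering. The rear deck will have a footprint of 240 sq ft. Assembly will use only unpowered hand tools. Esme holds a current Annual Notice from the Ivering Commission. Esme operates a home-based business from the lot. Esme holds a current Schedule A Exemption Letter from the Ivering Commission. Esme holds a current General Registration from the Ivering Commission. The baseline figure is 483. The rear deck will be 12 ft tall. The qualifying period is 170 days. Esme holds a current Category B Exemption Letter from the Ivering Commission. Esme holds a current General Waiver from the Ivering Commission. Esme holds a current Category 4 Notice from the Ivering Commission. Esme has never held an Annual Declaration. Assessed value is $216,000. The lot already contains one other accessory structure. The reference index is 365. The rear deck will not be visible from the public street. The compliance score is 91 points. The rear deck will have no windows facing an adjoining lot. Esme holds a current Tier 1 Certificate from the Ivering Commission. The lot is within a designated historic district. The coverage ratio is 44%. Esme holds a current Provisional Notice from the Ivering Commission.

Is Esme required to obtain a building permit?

Exception (a) is satisfied on its face — the reference index is 365, less than the 430 limit; the structure's height is 12 ft, below the 15 ft limit. Turning to paragraph (f): (f) applies — the qualifying period is 170 days, less than the 175 days limit. So (a) is unavailable.
Exception (b): a current General Waiver is held; no windows face an adjoining lot; the structure will not be visible from the street — every condition holds. But applying paragraphs (g)–(m): (g) is engaged — a home-based business operates on the lot. (h) would limit (g) — a current Schedule A Exemption Letter is held — but (i) sets (h) aside: (i) operates against (h): the lot is in a historic district. (j) is triggered (a current Category 4 Notice is held), but is set aside by (k): (k) operates against (j): the baseline figure is 483, under the 498 limit. (l) would limit (k) — the compliance score is 91 points, less than the 95 points limit — but (m) sets (l) aside: (m) is triggered — a current Provisional Notice is held. (b) is therefore removed.
Exception (c) requires that the coverage ratio is less than 39%; but the coverage ratio is 44%, not less than 39%, so (c) is unavailable.
Exception (d) fails — the lot already has another accessory structure.
Exception (e): a current Tier 1 Certificate is held; a current Category B Exemption Letter is held; assembly uses only hand tools — every condition holds. But applying paragraphs (o)–(p): (o) operates against (e): a current General Registration is held. (p) is not engaged (the Annual Declaration is not current), so (o) stands. Exception (e) does not apply.
No exception applies. The general rule governs.

Yes — Esme must obtain a building permit.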